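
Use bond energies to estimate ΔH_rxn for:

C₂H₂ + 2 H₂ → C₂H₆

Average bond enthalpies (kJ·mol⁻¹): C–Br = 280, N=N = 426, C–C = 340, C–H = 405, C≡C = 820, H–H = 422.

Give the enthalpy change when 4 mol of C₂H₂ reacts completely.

Bonds broken (reactants):
  C≡C: 1 × 820 = 820
  C–H: 2 × 405 = 810
  H–H: 2 × 422 = 844
  Σ(broken) = 2474 kJ
Bonds formed (products):
  C–C: 1 × 340 = 340
  C–H: 6 × 405 = 2430
  Σ(formed) = 2770 kJ
ΔH = Σ(broken) − Σ(formed) = 2474 − 2770 = −296 kJ
For 4× the reaction as written: 4 × (−296) = −1184 kJ

ΔH = −1184 kJ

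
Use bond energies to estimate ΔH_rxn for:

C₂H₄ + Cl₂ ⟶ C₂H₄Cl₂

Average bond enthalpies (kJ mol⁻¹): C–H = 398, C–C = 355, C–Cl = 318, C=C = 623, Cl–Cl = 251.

ΔH ≈ −117 kJ

Bonds broken (reactants):
  C–H: 4 × 398 = 1592
  C=C: 1 × 623 = 623
  Cl–Cl: 1 × 251 = 251
  Σ(broken) = 2466 kJ
Bonds formed (products):
  C–C: 1 × 355 = 355
  C–Cl: 2 × 318 = 636
  C–H: 4 × 398 = 1592
  Σ(formed) = 2583 kJ
ΔH = Σ(broken) − Σ(formed) = 2466 − 2583 = −117 kJ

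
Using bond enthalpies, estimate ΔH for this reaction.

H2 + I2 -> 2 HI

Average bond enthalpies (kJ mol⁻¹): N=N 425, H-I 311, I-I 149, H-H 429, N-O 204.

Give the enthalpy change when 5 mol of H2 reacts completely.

ΔH = −220 kJ

Bonds broken (reactants):
  H-H: 1 × 429 = 429
  I-I: 1 × 149 = 149
  Σ(broken) = 578 kJ
Bonds formed (products):
  H-I: 2 × 311 = 622
  Σ(formed) = 622 kJ
ΔH = Σ(broken) − Σ(formed) = 578 − 622 = −44 kJ
For 5× the reaction as written: 5 × (−44) = −220 kJ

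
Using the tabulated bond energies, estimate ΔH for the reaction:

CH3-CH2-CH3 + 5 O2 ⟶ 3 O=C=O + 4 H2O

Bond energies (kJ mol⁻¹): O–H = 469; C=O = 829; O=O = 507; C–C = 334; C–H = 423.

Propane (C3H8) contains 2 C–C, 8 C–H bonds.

Bonds broken (reactants):
  C–C: 2 × 334 = 668
  C–H: 8 × 423 = 3384
  O=O: 5 × 507 = 2535
  Σ(broken) = 6587 kJ
Bonds formed (products):
  C=O: 6 × 829 = 4974
  O–H: 8 × 469 = 3752
  Σ(formed) = 8726 kJ
ΔH = Σ(broken) − Σ(formed) = 6587 − 8726 = −2139 kJ

ΔH ≈ −2139 kJ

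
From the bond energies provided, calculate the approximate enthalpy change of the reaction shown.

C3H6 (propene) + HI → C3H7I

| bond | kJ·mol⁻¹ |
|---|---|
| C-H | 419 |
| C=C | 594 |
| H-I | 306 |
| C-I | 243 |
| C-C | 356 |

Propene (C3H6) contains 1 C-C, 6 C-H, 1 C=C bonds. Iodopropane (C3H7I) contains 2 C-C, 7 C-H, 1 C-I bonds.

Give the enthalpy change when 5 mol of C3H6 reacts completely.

Bonds broken (reactants):
  C-C: 1 × 356 = 356
  C-H: 6 × 419 = 2514
  C=C: 1 × 594 = 594
  H-I: 1 × 306 = 306
  Σ(broken) = 3770 kJ
Bonds formed (products):
  C-C: 2 × 356 = 712
  C-H: 7 × 419 = 2933
  C-I: 1 × 243 = 243
  Σ(formed) = 3888 kJ
ΔH = Σ(broken) − Σ(formed) = 3770 − 3888 = −118 kJ
For 5× the reaction as written: 5 × (−118) = −590 kJ

ΔH = −590 kJ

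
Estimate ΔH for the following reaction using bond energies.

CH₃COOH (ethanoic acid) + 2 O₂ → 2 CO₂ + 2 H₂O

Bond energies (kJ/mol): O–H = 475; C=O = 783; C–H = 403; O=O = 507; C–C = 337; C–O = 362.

ΔH ≈ −852 kJ

Bonds broken (reactants):
  C–C: 1 × 337 = 337
  C–H: 3 × 403 = 1209
  C–O: 1 × 362 = 362
  C=O: 1 × 783 = 783
  O–H: 1 × 475 = 475
  O=O: 2 × 507 = 1014
  Σ(broken) = 4180 kJ
Bonds formed (products):
  C=O: 4 × 783 = 3132
  O–H: 4 × 475 = 1900
  Σ(formed) = 5032 kJ
ΔH = Σ(broken) − Σ(formed) = 4180 − 5032 = −852 kJ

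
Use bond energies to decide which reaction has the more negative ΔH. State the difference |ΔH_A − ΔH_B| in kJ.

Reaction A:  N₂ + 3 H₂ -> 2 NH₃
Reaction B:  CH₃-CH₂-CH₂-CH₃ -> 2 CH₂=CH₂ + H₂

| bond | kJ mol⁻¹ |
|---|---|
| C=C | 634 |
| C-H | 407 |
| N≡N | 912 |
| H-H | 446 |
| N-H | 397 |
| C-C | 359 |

Reaction A, by 309 kJ

Reaction A:
  Bonds broken (reactants):
    H-H: 3 × 446 = 1338
    N≡N: 1 × 912 = 912
    Σ(broken) = 2250 kJ
  Bonds formed (products):
    N-H: 6 × 397 = 2382
    Σ(formed) = 2382 kJ
  ΔH_A = 2250 − 2382 = −132 kJ
Reaction B:
  Bonds broken (reactants):
    C-C: 3 × 359 = 1077
    C-H: 10 × 407 = 4070
    Σ(broken) = 5147 kJ
  Bonds formed (products):
    C-H: 8 × 407 = 3256
    C=C: 2 × 634 = 1268
    H-H: 1 × 446 = 446
    Σ(formed) = 4970 kJ
  ΔH_B = 5147 − 4970 = +177 kJ
ΔH_A − ΔH_B = −309 kJ, so reaction A has the more negative ΔH; |ΔH_A − ΔH_B| = 309 kJ.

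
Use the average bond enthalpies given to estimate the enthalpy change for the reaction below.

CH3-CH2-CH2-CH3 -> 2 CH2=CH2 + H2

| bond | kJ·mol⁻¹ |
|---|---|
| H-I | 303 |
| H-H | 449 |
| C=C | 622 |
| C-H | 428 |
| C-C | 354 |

ΔH ≈ +225 kJ

Bonds broken (reactants):
  C-C: 3 × 354 = 1062
  C-H: 10 × 428 = 4280
  Σ(broken) = 5342 kJ
Bonds formed (products):
  C-H: 8 × 428 = 3424
  C=C: 2 × 622 = 1244
  H-H: 1 × 449 = 449
  Σ(formed) = 5117 kJ
ΔH = Σ(broken) − Σ(formed) = 5342 − 5117 = +225 kJ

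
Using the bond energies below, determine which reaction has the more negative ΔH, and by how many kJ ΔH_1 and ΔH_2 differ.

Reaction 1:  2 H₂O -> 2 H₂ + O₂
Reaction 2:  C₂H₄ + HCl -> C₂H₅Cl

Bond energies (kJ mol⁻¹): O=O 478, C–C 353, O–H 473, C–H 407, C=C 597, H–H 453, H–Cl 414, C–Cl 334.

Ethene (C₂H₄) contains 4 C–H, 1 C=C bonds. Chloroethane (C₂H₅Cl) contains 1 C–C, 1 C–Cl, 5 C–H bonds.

Reaction 1:
  Bonds broken (reactants):
    O–H: 4 × 473 = 1892
    Σ(broken) = 1892 kJ
  Bonds formed (products):
    H–H: 2 × 453 = 906
    O=O: 1 × 478 = 478
    Σ(formed) = 1384 kJ
  ΔH_1 = 1892 − 1384 = +508 kJ
Reaction 2:
  Bonds broken (reactants):
    C–H: 4 × 407 = 1628
    C=C: 1 × 597 = 597
    H–Cl: 1 × 414 = 414
    Σ(broken) = 2639 kJ
  Bonds formed (products):
    C–C: 1 × 353 = 353
    C–Cl: 1 × 334 = 334
    C–H: 5 × 407 = 2035
    Σ(formed) = 2722 kJ
  ΔH_2 = 2639 − 2722 = −83 kJ
ΔH_1 − ΔH_2 = +591 kJ, so reaction 2 has the more negative ΔH; |ΔH_1 − ΔH_2| = 591 kJ.

Reaction 2, by 591 kJ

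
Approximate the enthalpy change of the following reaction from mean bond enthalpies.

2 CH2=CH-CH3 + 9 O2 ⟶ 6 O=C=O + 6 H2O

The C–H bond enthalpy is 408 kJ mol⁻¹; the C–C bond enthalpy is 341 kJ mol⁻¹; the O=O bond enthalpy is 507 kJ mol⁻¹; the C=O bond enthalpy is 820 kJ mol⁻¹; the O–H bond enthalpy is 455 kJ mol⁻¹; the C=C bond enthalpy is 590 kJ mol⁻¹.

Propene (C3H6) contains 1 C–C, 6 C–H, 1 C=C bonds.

Bonds broken (reactants):
  C–C: 2 × 341 = 682
  C–H: 12 × 408 = 4896
  C=C: 2 × 590 = 1180
  O=O: 9 × 507 = 4563
  Σ(broken) = 11321 kJ
Bonds formed (products):
  C=O: 12 × 820 = 9840
  O–H: 12 × 455 = 5460
  Σ(formed) = 15300 kJ
ΔH = Σ(broken) − Σ(formed) = 11321 − 15300 = −3979 kJ

ΔH ≈ −3979 kJ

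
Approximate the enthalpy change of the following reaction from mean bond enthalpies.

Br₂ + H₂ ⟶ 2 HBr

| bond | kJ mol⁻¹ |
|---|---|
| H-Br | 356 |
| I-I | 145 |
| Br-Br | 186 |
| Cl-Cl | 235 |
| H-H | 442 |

ΔH ≈ −84 kJ

Bonds broken (reactants):
  Br-Br: 1 × 186 = 186
  H-H: 1 × 442 = 442
  Σ(broken) = 628 kJ
Bonds formed (products):
  H-Br: 2 × 356 = 712
  Σ(formed) = 712 kJ
ΔH = Σ(broken) − Σ(formed) = 628 − 712 = −84 kJ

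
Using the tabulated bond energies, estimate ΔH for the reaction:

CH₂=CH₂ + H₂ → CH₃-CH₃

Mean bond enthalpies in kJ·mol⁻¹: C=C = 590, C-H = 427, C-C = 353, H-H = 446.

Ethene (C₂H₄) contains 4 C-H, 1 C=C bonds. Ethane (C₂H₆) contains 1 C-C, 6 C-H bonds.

Bonds broken (reactants):
  C-H: 4 × 427 = 1708
  C=C: 1 × 590 = 590
  H-H: 1 × 446 = 446
  Σ(broken) = 2744 kJ
Bonds formed (products):
  C-C: 1 × 353 = 353
  C-H: 6 × 427 = 2562
  Σ(formed) = 2915 kJ
ΔH = Σ(broken) − Σ(formed) = 2744 − 2915 = −171 kJ

ΔH ≈ −171 kJ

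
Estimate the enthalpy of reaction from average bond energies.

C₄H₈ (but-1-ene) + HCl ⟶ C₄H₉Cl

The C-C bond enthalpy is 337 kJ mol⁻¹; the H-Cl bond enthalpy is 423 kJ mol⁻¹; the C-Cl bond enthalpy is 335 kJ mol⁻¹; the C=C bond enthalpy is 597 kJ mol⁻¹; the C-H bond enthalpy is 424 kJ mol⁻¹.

ΔH ≈ −76 kJ

Bonds broken (reactants):
  C-C: 2 × 337 = 674
  C-H: 8 × 424 = 3392
  C=C: 1 × 597 = 597
  H-Cl: 1 × 423 = 423
  Σ(broken) = 5086 kJ
Bonds formed (products):
  C-C: 3 × 337 = 1011
  C-Cl: 1 × 335 = 335
  C-H: 9 × 424 = 3816
  Σ(formed) = 5162 kJ
ΔH = Σ(broken) − Σ(formed) = 5086 − 5162 = −76 kJ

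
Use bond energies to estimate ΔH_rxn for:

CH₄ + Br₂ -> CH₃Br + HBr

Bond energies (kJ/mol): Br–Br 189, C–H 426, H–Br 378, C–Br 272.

Bonds broken (reactants):
  Br–Br: 1 × 189 = 189
  C–H: 4 × 426 = 1704
  Σ(broken) = 1893 kJ
Bonds formed (products):
  C–Br: 1 × 272 = 272
  C–H: 3 × 426 = 1278
  H–Br: 1 × 378 = 378
  Σ(formed) = 1928 kJ
ΔH = Σ(broken) − Σ(formed) = 1893 − 1928 = −35 kJ

ΔH ≈ −35 kJ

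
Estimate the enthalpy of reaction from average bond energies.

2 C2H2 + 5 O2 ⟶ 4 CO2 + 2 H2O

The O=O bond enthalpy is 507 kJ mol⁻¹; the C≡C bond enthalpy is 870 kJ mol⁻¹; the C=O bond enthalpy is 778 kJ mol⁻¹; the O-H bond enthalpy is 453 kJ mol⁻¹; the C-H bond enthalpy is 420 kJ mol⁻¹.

Bonds broken (reactants):
  C≡C: 2 × 870 = 1740
  C-H: 4 × 420 = 1680
  O=O: 5 × 507 = 2535
  Σ(broken) = 5955 kJ
Bonds formed (products):
  C=O: 8 × 778 = 6224
  O-H: 4 × 453 = 1812
  Σ(formed) = 8036 kJ
ΔH = Σ(broken) − Σ(formed) = 5955 − 8036 = −2081 kJ

ΔH ≈ −2081 kJ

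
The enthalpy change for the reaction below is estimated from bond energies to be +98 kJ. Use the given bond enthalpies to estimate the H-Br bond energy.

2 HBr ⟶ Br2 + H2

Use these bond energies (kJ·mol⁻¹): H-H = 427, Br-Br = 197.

Let D be the H-Br bond energy.
Σ(broken) = 2×D = 2D
Σ(formed) = 1×197 + 1×427 = 624
ΔH = Σ(broken) − Σ(formed) = (2D) − (624) = −624 + 2D
Setting this equal to +98 kJ gives 2D = 722, so D = 361 kJ/mol.

D(H-Br) ≈ 361 kJ/mol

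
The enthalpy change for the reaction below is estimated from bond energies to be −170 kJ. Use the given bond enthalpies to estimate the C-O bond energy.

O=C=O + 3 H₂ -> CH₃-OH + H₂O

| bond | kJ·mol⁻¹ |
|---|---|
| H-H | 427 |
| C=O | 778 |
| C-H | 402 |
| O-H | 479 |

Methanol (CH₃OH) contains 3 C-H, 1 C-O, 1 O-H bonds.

D(C-O) ≈ 364 kJ/mol

Let D be the C-O bond energy.
Σ(broken) = 2×778 + 3×427 = 2837
Σ(formed) = 3×402 + 1×D + 3×479 = 2643 + D
ΔH = Σ(broken) − Σ(formed) = (2837) − (2643 + D) = +194 − D
Setting this equal to −170 kJ gives D = 364 kJ/mol.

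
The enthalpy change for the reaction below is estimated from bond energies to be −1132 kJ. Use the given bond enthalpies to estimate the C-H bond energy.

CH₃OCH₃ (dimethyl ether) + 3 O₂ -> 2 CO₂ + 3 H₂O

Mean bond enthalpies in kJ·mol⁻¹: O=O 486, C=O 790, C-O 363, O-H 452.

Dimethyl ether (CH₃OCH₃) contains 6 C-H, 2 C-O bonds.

D(C-H) ≈ 426 kJ/mol

Let D be the C-H bond energy.
Σ(broken) = 6×D + 2×363 + 3×486 = 2184 + 6D
Σ(formed) = 4×790 + 6×452 = 5872
ΔH = Σ(broken) − Σ(formed) = (2184 + 6D) − (5872) = −3688 + 6D
Setting this equal to −1132 kJ gives 6D = 2556, so D = 426 kJ/mol.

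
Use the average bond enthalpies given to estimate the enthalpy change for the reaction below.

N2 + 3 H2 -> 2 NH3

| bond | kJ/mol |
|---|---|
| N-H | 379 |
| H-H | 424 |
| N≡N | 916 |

Bonds broken (reactants):
  H-H: 3 × 424 = 1272
  N≡N: 1 × 916 = 916
  Σ(broken) = 2188 kJ
Bonds formed (products):
  N-H: 6 × 379 = 2274
  Σ(formed) = 2274 kJ
ΔH = Σ(broken) − Σ(formed) = 2188 − 2274 = −86 kJ

ΔH ≈ −86 kJ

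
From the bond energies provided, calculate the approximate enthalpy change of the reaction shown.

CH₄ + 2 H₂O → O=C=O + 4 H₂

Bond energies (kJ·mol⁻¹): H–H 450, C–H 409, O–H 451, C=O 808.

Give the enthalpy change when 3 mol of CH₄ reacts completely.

Bonds broken (reactants):
  C–H: 4 × 409 = 1636
  O–H: 4 × 451 = 1804
  Σ(broken) = 3440 kJ
Bonds formed (products):
  C=O: 2 × 808 = 1616
  H–H: 4 × 450 = 1800
  Σ(formed) = 3416 kJ
ΔH = Σ(broken) − Σ(formed) = 3440 − 3416 = +24 kJ
For 3× the reaction as written: 3 × (+24) = +72 kJ

ΔH = +72 kJ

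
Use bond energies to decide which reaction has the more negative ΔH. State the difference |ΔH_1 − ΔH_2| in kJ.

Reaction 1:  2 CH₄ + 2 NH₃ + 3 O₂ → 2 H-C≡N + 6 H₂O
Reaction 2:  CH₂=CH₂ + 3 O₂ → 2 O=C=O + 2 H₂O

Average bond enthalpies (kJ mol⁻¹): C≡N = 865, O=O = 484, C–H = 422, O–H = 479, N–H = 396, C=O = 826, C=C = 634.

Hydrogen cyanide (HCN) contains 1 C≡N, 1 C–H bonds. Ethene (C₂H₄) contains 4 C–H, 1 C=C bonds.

Reaction 2, by 328 kJ

Reaction 1:
  Bonds broken (reactants):
    C–H: 8 × 422 = 3376
    N–H: 6 × 396 = 2376
    O=O: 3 × 484 = 1452
    Σ(broken) = 7204 kJ
  Bonds formed (products):
    C≡N: 2 × 865 = 1730
    C–H: 2 × 422 = 844
    O–H: 12 × 479 = 5748
    Σ(formed) = 8322 kJ
  ΔH_1 = 7204 − 8322 = −1118 kJ
Reaction 2:
  Bonds broken (reactants):
    C–H: 4 × 422 = 1688
    C=C: 1 × 634 = 634
    O=O: 3 × 484 = 1452
    Σ(broken) = 3774 kJ
  Bonds formed (products):
    C=O: 4 × 826 = 3304
    O–H: 4 × 479 = 1916
    Σ(formed) = 5220 kJ
  ΔH_2 = 3774 − 5220 = −1446 kJ
ΔH_1 − ΔH_2 = +328 kJ, so reaction 2 has the more negative ΔH; |ΔH_1 − ΔH_2| = 328 kJ.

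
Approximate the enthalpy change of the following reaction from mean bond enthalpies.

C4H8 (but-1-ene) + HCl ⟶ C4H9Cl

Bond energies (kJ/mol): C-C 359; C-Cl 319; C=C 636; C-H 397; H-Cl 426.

Bonds broken (reactants):
  C-C: 2 × 359 = 718
  C-H: 8 × 397 = 3176
  C=C: 1 × 636 = 636
  H-Cl: 1 × 426 = 426
  Σ(broken) = 4956 kJ
Bonds formed (products):
  C-C: 3 × 359 = 1077
  C-Cl: 1 × 319 = 319
  C-H: 9 × 397 = 3573
  Σ(formed) = 4969 kJ
ΔH = Σ(broken) − Σ(formed) = 4956 − 4969 = −13 kJ

ΔH ≈ −13 kJ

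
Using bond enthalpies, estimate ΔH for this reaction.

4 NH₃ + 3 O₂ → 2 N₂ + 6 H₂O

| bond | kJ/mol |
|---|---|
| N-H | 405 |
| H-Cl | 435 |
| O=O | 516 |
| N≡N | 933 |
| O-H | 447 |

ΔH ≈ −822 kJ

Bonds broken (reactants):
  N-H: 12 × 405 = 4860
  O=O: 3 × 516 = 1548
  Σ(broken) = 6408 kJ
Bonds formed (products):
  N≡N: 2 × 933 = 1866
  O-H: 12 × 447 = 5364
  Σ(formed) = 7230 kJ
ΔH = Σ(broken) − Σ(formed) = 6408 − 7230 = −822 kJ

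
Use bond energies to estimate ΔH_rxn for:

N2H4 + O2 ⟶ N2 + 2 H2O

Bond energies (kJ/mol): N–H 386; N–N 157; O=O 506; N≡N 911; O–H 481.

ΔH ≈ −628 kJ

Bonds broken (reactants):
  N–H: 4 × 386 = 1544
  N–N: 1 × 157 = 157
  O=O: 1 × 506 = 506
  Σ(broken) = 2207 kJ
Bonds formed (products):
  N≡N: 1 × 911 = 911
  O–H: 4 × 481 = 1924
  Σ(formed) = 2835 kJ
ΔH = Σ(broken) − Σ(formed) = 2207 − 2835 = −628 kJ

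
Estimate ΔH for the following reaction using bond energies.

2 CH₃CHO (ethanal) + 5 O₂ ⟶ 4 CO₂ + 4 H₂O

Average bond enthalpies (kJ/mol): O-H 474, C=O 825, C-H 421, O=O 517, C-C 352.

ΔH ≈ −2085 kJ

Bonds broken (reactants):
  C-C: 2 × 352 = 704
  C-H: 8 × 421 = 3368
  C=O: 2 × 825 = 1650
  O=O: 5 × 517 = 2585
  Σ(broken) = 8307 kJ
Bonds formed (products):
  C=O: 8 × 825 = 6600
  O-H: 8 × 474 = 3792
  Σ(formed) = 10392 kJ
ΔH = Σ(broken) − Σ(formed) = 8307 − 10392 = −2085 kJ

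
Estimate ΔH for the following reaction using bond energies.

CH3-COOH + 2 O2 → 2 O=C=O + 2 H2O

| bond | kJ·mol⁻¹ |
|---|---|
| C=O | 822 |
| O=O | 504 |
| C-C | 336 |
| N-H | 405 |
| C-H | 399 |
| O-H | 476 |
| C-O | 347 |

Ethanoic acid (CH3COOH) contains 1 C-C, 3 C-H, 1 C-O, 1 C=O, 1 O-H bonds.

Bonds broken (reactants):
  C-C: 1 × 336 = 336
  C-H: 3 × 399 = 1197
  C-O: 1 × 347 = 347
  C=O: 1 × 822 = 822
  O-H: 1 × 476 = 476
  O=O: 2 × 504 = 1008
  Σ(broken) = 4186 kJ
Bonds formed (products):
  C=O: 4 × 822 = 3288
  O-H: 4 × 476 = 1904
  Σ(formed) = 5192 kJ
ΔH = Σ(broken) − Σ(formed) = 4186 − 5192 = −1006 kJ

ΔH ≈ −1006 kJ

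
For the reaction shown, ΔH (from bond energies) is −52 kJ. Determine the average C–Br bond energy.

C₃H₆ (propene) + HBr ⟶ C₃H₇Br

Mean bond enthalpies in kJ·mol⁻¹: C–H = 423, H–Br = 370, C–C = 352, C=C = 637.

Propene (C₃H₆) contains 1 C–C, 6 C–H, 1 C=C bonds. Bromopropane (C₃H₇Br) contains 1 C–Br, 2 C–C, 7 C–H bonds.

D(C–Br) ≈ 284 kJ/mol

Let D be the C–Br bond energy.
Σ(broken) = 1×352 + 6×423 + 1×637 + 1×370 = 3897
Σ(formed) = 1×D + 2×352 + 7×423 = 3665 + D
ΔH = Σ(broken) − Σ(formed) = (3897) − (3665 + D) = +232 − D
Setting this equal to −52 kJ gives D = 284 kJ/mol.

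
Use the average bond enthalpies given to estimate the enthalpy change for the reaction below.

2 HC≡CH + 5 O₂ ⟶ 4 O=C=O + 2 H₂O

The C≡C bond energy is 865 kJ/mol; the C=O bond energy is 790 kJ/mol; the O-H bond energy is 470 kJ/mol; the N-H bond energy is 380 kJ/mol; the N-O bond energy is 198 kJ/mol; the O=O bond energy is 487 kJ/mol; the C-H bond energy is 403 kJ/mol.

ΔH ≈ −2423 kJ

Bonds broken (reactants):
  C≡C: 2 × 865 = 1730
  C-H: 4 × 403 = 1612
  O=O: 5 × 487 = 2435
  Σ(broken) = 5777 kJ
Bonds formed (products):
  C=O: 8 × 790 = 6320
  O-H: 4 × 470 = 1880
  Σ(formed) = 8200 kJ
ΔH = Σ(broken) − Σ(formed) = 5777 − 8200 = −2423 kJ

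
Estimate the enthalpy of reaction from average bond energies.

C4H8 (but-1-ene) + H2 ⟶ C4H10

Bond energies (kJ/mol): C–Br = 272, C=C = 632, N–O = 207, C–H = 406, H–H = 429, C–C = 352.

ΔH ≈ −103 kJ

Bonds broken (reactants):
  C–C: 2 × 352 = 704
  C–H: 8 × 406 = 3248
  C=C: 1 × 632 = 632
  H–H: 1 × 429 = 429
  Σ(broken) = 5013 kJ
Bonds formed (products):
  C–C: 3 × 352 = 1056
  C–H: 10 × 406 = 4060
  Σ(formed) = 5116 kJ
ΔH = Σ(broken) − Σ(formed) = 5013 − 5116 = −103 kJ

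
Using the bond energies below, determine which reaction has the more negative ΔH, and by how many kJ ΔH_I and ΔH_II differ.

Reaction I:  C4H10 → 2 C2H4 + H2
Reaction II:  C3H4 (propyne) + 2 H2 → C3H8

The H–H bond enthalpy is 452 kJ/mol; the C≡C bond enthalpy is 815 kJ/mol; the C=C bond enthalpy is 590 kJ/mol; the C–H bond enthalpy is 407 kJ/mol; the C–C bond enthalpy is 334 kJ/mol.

Reaction I:
  Bonds broken (reactants):
    C–C: 3 × 334 = 1002
    C–H: 10 × 407 = 4070
    Σ(broken) = 5072 kJ
  Bonds formed (products):
    C–H: 8 × 407 = 3256
    C=C: 2 × 590 = 1180
    H–H: 1 × 452 = 452
    Σ(formed) = 4888 kJ
  ΔH_I = 5072 − 4888 = +184 kJ
Reaction II:
  Bonds broken (reactants):
    C≡C: 1 × 815 = 815
    C–C: 1 × 334 = 334
    C–H: 4 × 407 = 1628
    H–H: 2 × 452 = 904
    Σ(broken) = 3681 kJ
  Bonds formed (products):
    C–C: 2 × 334 = 668
    C–H: 8 × 407 = 3256
    Σ(formed) = 3924 kJ
  ΔH_II = 3681 − 3924 = −243 kJ
ΔH_I − ΔH_II = +427 kJ, so reaction II has the more negative ΔH; |ΔH_I − ΔH_II| = 427 kJ.

Reaction II, by 427 kJ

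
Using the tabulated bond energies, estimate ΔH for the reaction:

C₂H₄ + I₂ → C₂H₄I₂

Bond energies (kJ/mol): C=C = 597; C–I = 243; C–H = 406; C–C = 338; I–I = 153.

Bonds broken (reactants):
  C–H: 4 × 406 = 1624
  C=C: 1 × 597 = 597
  I–I: 1 × 153 = 153
  Σ(broken) = 2374 kJ
Bonds formed (products):
  C–C: 1 × 338 = 338
  C–H: 4 × 406 = 1624
  C–I: 2 × 243 = 486
  Σ(formed) = 2448 kJ
ΔH = Σ(broken) − Σ(formed) = 2374 − 2448 = −74 kJ

ΔH ≈ −74 kJ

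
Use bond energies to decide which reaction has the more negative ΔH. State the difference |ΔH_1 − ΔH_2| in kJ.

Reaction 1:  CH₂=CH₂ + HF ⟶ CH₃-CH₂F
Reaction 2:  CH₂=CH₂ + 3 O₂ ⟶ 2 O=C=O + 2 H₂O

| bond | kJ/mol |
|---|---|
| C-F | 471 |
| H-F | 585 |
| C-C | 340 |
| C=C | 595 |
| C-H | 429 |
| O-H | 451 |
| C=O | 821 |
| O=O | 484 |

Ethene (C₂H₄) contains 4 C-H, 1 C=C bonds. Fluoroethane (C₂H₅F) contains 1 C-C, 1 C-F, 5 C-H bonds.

Reaction 2, by 1265 kJ

Reaction 1:
  Bonds broken (reactants):
    C-H: 4 × 429 = 1716
    C=C: 1 × 595 = 595
    H-F: 1 × 585 = 585
    Σ(broken) = 2896 kJ
  Bonds formed (products):
    C-C: 1 × 340 = 340
    C-F: 1 × 471 = 471
    C-H: 5 × 429 = 2145
    Σ(formed) = 2956 kJ
  ΔH_1 = 2896 − 2956 = −60 kJ
Reaction 2:
  Bonds broken (reactants):
    C-H: 4 × 429 = 1716
    C=C: 1 × 595 = 595
    O=O: 3 × 484 = 1452
    Σ(broken) = 3763 kJ
  Bonds formed (products):
    C=O: 4 × 821 = 3284
    O-H: 4 × 451 = 1804
    Σ(formed) = 5088 kJ
  ΔH_2 = 3763 − 5088 = −1325 kJ
ΔH_1 − ΔH_2 = +1265 kJ, so reaction 2 has the more negative ΔH; |ΔH_1 − ΔH_2| = 1265 kJ.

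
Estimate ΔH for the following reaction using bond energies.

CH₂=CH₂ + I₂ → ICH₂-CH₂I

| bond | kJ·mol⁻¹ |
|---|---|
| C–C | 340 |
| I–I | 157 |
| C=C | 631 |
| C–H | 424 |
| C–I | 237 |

ΔH ≈ −26 kJ

Bonds broken (reactants):
  C–H: 4 × 424 = 1696
  C=C: 1 × 631 = 631
  I–I: 1 × 157 = 157
  Σ(broken) = 2484 kJ
Bonds formed (products):
  C–C: 1 × 340 = 340
  C–H: 4 × 424 = 1696
  C–I: 2 × 237 = 474
  Σ(formed) = 2510 kJ
ΔH = Σ(broken) − Σ(formed) = 2484 − 2510 = −26 kJ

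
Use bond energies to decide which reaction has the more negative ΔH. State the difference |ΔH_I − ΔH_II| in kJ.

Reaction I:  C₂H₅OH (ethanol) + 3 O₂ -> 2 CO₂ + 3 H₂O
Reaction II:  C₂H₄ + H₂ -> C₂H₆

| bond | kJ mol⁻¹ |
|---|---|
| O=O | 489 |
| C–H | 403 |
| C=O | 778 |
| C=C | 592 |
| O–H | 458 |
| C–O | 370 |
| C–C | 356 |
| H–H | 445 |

Reaction I, by 1069 kJ

Reaction I:
  Bonds broken (reactants):
    C–C: 1 × 356 = 356
    C–H: 5 × 403 = 2015
    C–O: 1 × 370 = 370
    O–H: 1 × 458 = 458
    O=O: 3 × 489 = 1467
    Σ(broken) = 4666 kJ
  Bonds formed (products):
    C=O: 4 × 778 = 3112
    O–H: 6 × 458 = 2748
    Σ(formed) = 5860 kJ
  ΔH_I = 4666 − 5860 = −1194 kJ
Reaction II:
  Bonds broken (reactants):
    C–H: 4 × 403 = 1612
    C=C: 1 × 592 = 592
    H–H: 1 × 445 = 445
    Σ(broken) = 2649 kJ
  Bonds formed (products):
    C–C: 1 × 356 = 356
    C–H: 6 × 403 = 2418
    Σ(formed) = 2774 kJ
  ΔH_II = 2649 − 2774 = −125 kJ
ΔH_I − ΔH_II = −1069 kJ, so reaction I has the more negative ΔH; |ΔH_I − ΔH_II| = 1069 kJ.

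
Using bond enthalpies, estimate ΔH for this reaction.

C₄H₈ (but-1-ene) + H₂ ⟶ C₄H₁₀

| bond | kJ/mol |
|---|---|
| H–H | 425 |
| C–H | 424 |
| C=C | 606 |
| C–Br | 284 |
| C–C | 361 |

Bonds broken (reactants):
  C–C: 2 × 361 = 722
  C–H: 8 × 424 = 3392
  C=C: 1 × 606 = 606
  H–H: 1 × 425 = 425
  Σ(broken) = 5145 kJ
Bonds formed (products):
  C–C: 3 × 361 = 1083
  C–H: 10 × 424 = 4240
  Σ(formed) = 5323 kJ
ΔH = Σ(broken) − Σ(formed) = 5145 − 5323 = −178 kJ

ΔH ≈ −178 kJ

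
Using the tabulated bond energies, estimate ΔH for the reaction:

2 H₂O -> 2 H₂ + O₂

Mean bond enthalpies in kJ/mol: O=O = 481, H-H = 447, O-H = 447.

Bonds broken (reactants):
  O-H: 4 × 447 = 1788
  Σ(broken) = 1788 kJ
Bonds formed (products):
  H-H: 2 × 447 = 894
  O=O: 1 × 481 = 481
  Σ(formed) = 1375 kJ
ΔH = Σ(broken) − Σ(formed) = 1788 − 1375 = +413 kJ

ΔH ≈ +413 kJ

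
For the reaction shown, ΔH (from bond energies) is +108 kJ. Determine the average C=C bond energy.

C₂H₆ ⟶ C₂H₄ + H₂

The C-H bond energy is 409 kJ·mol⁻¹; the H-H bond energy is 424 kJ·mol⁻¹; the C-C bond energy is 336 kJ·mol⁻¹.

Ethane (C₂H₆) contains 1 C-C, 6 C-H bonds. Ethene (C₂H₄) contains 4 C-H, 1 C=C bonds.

Let D be the C=C bond energy.
Σ(broken) = 1×336 + 6×409 = 2790
Σ(formed) = 4×409 + 1×D + 1×424 = 2060 + D
ΔH = Σ(broken) − Σ(formed) = (2790) − (2060 + D) = +730 − D
Setting this equal to +108 kJ gives D = 622 kJ/mol.

D(C=C) ≈ 622 kJ/mol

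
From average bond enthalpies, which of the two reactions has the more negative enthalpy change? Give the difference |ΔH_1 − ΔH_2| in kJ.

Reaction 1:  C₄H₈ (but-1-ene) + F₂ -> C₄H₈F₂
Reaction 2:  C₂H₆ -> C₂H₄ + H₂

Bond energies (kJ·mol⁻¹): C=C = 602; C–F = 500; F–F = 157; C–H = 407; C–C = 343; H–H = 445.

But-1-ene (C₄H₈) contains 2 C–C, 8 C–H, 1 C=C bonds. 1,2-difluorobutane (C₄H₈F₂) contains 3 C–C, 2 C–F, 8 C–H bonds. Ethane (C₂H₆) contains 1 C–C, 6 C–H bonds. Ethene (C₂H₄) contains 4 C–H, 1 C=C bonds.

Reaction 1, by 694 kJ

Reaction 1:
  Bonds broken (reactants):
    C–C: 2 × 343 = 686
    C–H: 8 × 407 = 3256
    C=C: 1 × 602 = 602
    F–F: 1 × 157 = 157
    Σ(broken) = 4701 kJ
  Bonds formed (products):
    C–C: 3 × 343 = 1029
    C–F: 2 × 500 = 1000
    C–H: 8 × 407 = 3256
    Σ(formed) = 5285 kJ
  ΔH_1 = 4701 − 5285 = −584 kJ
Reaction 2:
  Bonds broken (reactants):
    C–C: 1 × 343 = 343
    C–H: 6 × 407 = 2442
    Σ(broken) = 2785 kJ
  Bonds formed (products):
    C–H: 4 × 407 = 1628
    C=C: 1 × 602 = 602
    H–H: 1 × 445 = 445
    Σ(formed) = 2675 kJ
  ΔH_2 = 2785 − 2675 = +110 kJ
ΔH_1 − ΔH_2 = −694 kJ, so reaction 1 has the more negative ΔH; |ΔH_1 − ΔH_2| = 694 kJ.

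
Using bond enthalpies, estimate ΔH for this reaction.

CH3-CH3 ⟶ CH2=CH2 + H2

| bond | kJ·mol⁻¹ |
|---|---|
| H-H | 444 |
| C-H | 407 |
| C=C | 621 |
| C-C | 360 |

ΔH ≈ +109 kJ

Bonds broken (reactants):
  C-C: 1 × 360 = 360
  C-H: 6 × 407 = 2442
  Σ(broken) = 2802 kJ
Bonds formed (products):
  C-H: 4 × 407 = 1628
  C=C: 1 × 621 = 621
  H-H: 1 × 444 = 444
  Σ(formed) = 2693 kJ
ΔH = Σ(broken) − Σ(formed) = 2802 − 2693 = +109 kJ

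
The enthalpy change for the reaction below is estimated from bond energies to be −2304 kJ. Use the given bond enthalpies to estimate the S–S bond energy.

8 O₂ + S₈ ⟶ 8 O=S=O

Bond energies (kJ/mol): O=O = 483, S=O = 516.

D(S–S) ≈ 261 kJ/mol

Let D be the S–S bond energy.
Σ(broken) = 8×483 + 8×D = 3864 + 8D
Σ(formed) = 16×516 = 8256
ΔH = Σ(broken) − Σ(formed) = (3864 + 8D) − (8256) = −4392 + 8D
Setting this equal to −2304 kJ gives 8D = 2088, so D = 261 kJ/mol.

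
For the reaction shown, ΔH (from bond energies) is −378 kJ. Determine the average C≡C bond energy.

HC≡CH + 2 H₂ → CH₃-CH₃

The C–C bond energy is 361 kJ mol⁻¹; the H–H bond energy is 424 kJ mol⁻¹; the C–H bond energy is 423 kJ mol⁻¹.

D(C≡C) ≈ 827 kJ/mol

Let D be the C≡C bond energy.
Σ(broken) = 1×D + 2×423 + 2×424 = 1694 + D
Σ(formed) = 1×361 + 6×423 = 2899
ΔH = Σ(broken) − Σ(formed) = (1694 + D) − (2899) = −1205 + D
Setting this equal to −378 kJ gives D = 827 kJ/mol.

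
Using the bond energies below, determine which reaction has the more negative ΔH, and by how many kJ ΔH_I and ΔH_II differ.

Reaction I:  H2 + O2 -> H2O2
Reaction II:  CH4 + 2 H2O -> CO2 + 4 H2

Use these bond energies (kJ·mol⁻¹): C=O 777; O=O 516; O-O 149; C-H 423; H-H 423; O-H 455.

Reaction I:
  Bonds broken (reactants):
    H-H: 1 × 423 = 423
    O=O: 1 × 516 = 516
    Σ(broken) = 939 kJ
  Bonds formed (products):
    O-H: 2 × 455 = 910
    O-O: 1 × 149 = 149
    Σ(formed) = 1059 kJ
  ΔH_I = 939 − 1059 = −120 kJ
Reaction II:
  Bonds broken (reactants):
    C-H: 4 × 423 = 1692
    O-H: 4 × 455 = 1820
    Σ(broken) = 3512 kJ
  Bonds formed (products):
    C=O: 2 × 777 = 1554
    H-H: 4 × 423 = 1692
    Σ(formed) = 3246 kJ
  ΔH_II = 3512 − 3246 = +266 kJ
ΔH_I − ΔH_II = −386 kJ, so reaction I has the more negative ΔH; |ΔH_I − ΔH_II| = 386 kJ.

Reaction I, by 386 kJ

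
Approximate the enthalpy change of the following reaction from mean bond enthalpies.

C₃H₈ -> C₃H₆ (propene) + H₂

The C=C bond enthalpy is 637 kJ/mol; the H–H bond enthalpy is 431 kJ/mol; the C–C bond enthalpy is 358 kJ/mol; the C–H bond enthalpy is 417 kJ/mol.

Bonds broken (reactants):
  C–C: 2 × 358 = 716
  C–H: 8 × 417 = 3336
  Σ(broken) = 4052 kJ
Bonds formed (products):
  C–C: 1 × 358 = 358
  C–H: 6 × 417 = 2502
  C=C: 1 × 637 = 637
  H–H: 1 × 431 = 431
  Σ(formed) = 3928 kJ
ΔH = Σ(broken) − Σ(formed) = 4052 − 3928 = +124 kJ

ΔH ≈ +124 kJ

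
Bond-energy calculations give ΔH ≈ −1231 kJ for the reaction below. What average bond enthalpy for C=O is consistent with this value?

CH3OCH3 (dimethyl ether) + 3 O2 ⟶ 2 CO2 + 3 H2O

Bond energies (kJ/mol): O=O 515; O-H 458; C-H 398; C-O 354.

D(C=O) ≈ 781 kJ/mol

Let D be the C=O bond energy.
Σ(broken) = 6×398 + 2×354 + 3×515 = 4641
Σ(formed) = 4×D + 6×458 = 2748 + 4D
ΔH = Σ(broken) − Σ(formed) = (4641) − (2748 + 4D) = +1893 − 4D
Setting this equal to −1231 kJ gives 4D = 3124, so D = 781 kJ/mol.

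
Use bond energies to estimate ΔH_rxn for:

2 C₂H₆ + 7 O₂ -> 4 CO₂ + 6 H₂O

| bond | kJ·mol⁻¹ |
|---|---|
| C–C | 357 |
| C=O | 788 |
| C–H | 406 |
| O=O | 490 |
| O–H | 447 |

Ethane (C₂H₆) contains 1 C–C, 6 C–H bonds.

Bonds broken (reactants):
  C–C: 2 × 357 = 714
  C–H: 12 × 406 = 4872
  O=O: 7 × 490 = 3430
  Σ(broken) = 9016 kJ
Bonds formed (products):
  C=O: 8 × 788 = 6304
  O–H: 12 × 447 = 5364
  Σ(formed) = 11668 kJ
ΔH = Σ(broken) − Σ(formed) = 9016 − 11668 = −2652 kJ

ΔH ≈ −2652 kJ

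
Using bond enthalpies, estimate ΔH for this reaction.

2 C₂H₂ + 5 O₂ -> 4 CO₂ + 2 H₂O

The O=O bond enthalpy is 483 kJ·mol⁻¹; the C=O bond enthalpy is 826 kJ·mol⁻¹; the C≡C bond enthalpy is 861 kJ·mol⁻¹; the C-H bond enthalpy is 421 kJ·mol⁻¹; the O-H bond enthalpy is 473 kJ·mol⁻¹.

Bonds broken (reactants):
  C≡C: 2 × 861 = 1722
  C-H: 4 × 421 = 1684
  O=O: 5 × 483 = 2415
  Σ(broken) = 5821 kJ
Bonds formed (products):
  C=O: 8 × 826 = 6608
  O-H: 4 × 473 = 1892
  Σ(formed) = 8500 kJ
ΔH = Σ(broken) − Σ(formed) = 5821 − 8500 = −2679 kJ

ΔH ≈ −2679 kJ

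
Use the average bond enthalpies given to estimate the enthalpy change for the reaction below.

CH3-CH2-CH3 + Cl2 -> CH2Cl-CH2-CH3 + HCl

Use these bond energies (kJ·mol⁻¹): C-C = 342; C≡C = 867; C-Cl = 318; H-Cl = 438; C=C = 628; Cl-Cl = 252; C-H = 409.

ΔH ≈ −95 kJ

Bonds broken (reactants):
  C-C: 2 × 342 = 684
  C-H: 8 × 409 = 3272
  Cl-Cl: 1 × 252 = 252
  Σ(broken) = 4208 kJ
Bonds formed (products):
  C-C: 2 × 342 = 684
  C-Cl: 1 × 318 = 318
  C-H: 7 × 409 = 2863
  H-Cl: 1 × 438 = 438
  Σ(formed) = 4303 kJ
ΔH = Σ(broken) − Σ(formed) = 4208 − 4303 = −95 kJ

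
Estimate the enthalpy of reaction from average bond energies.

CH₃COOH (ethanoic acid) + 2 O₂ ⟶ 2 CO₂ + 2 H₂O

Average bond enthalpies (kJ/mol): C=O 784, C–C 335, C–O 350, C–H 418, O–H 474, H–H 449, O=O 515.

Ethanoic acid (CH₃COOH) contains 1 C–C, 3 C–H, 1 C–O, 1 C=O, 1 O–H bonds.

Bonds broken (reactants):
  C–C: 1 × 335 = 335
  C–H: 3 × 418 = 1254
  C–O: 1 × 350 = 350
  C=O: 1 × 784 = 784
  O–H: 1 × 474 = 474
  O=O: 2 × 515 = 1030
  Σ(broken) = 4227 kJ
Bonds formed (products):
  C=O: 4 × 784 = 3136
  O–H: 4 × 474 = 1896
  Σ(formed) = 5032 kJ
ΔH = Σ(broken) − Σ(formed) = 4227 − 5032 = −805 kJ

ΔH ≈ −805 kJ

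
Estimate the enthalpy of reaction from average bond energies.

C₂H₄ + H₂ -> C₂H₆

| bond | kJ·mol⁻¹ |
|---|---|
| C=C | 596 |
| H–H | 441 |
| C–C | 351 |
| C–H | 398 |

ΔH ≈ −110 kJ

Bonds broken (reactants):
  C–H: 4 × 398 = 1592
  C=C: 1 × 596 = 596
  H–H: 1 × 441 = 441
  Σ(broken) = 2629 kJ
Bonds formed (products):
  C–C: 1 × 351 = 351
  C–H: 6 × 398 = 2388
  Σ(formed) = 2739 kJ
ΔH = Σ(broken) − Σ(formed) = 2629 − 2739 = −110 kJ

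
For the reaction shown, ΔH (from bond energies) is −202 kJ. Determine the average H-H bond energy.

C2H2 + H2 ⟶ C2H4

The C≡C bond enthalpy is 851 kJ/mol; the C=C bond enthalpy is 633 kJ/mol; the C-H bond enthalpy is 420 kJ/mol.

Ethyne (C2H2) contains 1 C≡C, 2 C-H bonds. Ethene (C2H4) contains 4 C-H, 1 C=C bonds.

Let D be the H-H bond energy.
Σ(broken) = 1×851 + 2×420 + 1×D = 1691 + D
Σ(formed) = 4×420 + 1×633 = 2313
ΔH = Σ(broken) − Σ(formed) = (1691 + D) − (2313) = −622 + D
Setting this equal to −202 kJ gives D = 420 kJ/mol.

D(H-H) ≈ 420 kJ/mol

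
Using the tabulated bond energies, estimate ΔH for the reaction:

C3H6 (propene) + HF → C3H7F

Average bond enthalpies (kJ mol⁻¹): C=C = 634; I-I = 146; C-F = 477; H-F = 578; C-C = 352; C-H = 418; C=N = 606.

Bonds broken (reactants):
  C-C: 1 × 352 = 352
  C-H: 6 × 418 = 2508
  C=C: 1 × 634 = 634
  H-F: 1 × 578 = 578
  Σ(broken) = 4072 kJ
Bonds formed (products):
  C-C: 2 × 352 = 704
  C-F: 1 × 477 = 477
  C-H: 7 × 418 = 2926
  Σ(formed) = 4107 kJ
ΔH = Σ(broken) − Σ(formed) = 4072 − 4107 = −35 kJ

ΔH ≈ −35 kJ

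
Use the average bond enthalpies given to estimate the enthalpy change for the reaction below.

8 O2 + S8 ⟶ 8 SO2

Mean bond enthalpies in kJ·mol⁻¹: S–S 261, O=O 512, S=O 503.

ΔH ≈ −1864 kJ

Bonds broken (reactants):
  O=O: 8 × 512 = 4096
  S–S: 8 × 261 = 2088
  Σ(broken) = 6184 kJ
Bonds formed (products):
  S=O: 16 × 503 = 8048
  Σ(formed) = 8048 kJ
ΔH = Σ(broken) − Σ(formed) = 6184 − 8048 = −1864 kJ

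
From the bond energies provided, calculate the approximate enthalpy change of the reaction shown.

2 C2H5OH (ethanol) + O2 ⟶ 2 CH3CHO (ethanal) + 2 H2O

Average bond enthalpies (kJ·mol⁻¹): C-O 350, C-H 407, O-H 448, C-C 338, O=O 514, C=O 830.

ΔH ≈ −528 kJ

Bonds broken (reactants):
  C-C: 2 × 338 = 676
  C-H: 10 × 407 = 4070
  C-O: 2 × 350 = 700
  O-H: 2 × 448 = 896
  O=O: 1 × 514 = 514
  Σ(broken) = 6856 kJ
Bonds formed (products):
  C-C: 2 × 338 = 676
  C-H: 8 × 407 = 3256
  C=O: 2 × 830 = 1660
  O-H: 4 × 448 = 1792
  Σ(formed) = 7384 kJ
ΔH = Σ(broken) − Σ(formed) = 6856 − 7384 = −528 kJ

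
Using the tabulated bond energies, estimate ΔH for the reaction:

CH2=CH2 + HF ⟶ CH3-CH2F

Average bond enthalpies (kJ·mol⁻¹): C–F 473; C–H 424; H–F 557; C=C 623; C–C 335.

ΔH ≈ −52 kJ

Bonds broken (reactants):
  C–H: 4 × 424 = 1696
  C=C: 1 × 623 = 623
  H–F: 1 × 557 = 557
  Σ(broken) = 2876 kJ
Bonds formed (products):
  C–C: 1 × 335 = 335
  C–F: 1 × 473 = 473
  C–H: 5 × 424 = 2120
  Σ(formed) = 2928 kJ
ΔH = Σ(broken) − Σ(formed) = 2876 − 2928 = −52 kJ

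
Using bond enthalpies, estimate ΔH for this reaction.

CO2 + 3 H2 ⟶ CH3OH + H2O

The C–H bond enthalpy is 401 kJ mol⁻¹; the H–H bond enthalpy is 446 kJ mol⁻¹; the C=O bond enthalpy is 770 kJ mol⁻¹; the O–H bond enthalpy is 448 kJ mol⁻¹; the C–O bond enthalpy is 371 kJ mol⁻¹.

Bonds broken (reactants):
  C=O: 2 × 770 = 1540
  H–H: 3 × 446 = 1338
  Σ(broken) = 2878 kJ
Bonds formed (products):
  C–H: 3 × 401 = 1203
  C–O: 1 × 371 = 371
  O–H: 3 × 448 = 1344
  Σ(formed) = 2918 kJ
ΔH = Σ(broken) − Σ(formed) = 2878 − 2918 = −40 kJ

ΔH ≈ −40 kJ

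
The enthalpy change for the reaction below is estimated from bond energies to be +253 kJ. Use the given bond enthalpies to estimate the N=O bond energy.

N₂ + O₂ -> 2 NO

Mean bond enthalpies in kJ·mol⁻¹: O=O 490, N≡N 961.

Let D be the N=O bond energy.
Σ(broken) = 1×961 + 1×490 = 1451
Σ(formed) = 2×D = 2D
ΔH = Σ(broken) − Σ(formed) = (1451) − (2D) = +1451 − 2D
Setting this equal to +253 kJ gives 2D = 1198, so D = 599 kJ/mol.

D(N=O) ≈ 599 kJ/mol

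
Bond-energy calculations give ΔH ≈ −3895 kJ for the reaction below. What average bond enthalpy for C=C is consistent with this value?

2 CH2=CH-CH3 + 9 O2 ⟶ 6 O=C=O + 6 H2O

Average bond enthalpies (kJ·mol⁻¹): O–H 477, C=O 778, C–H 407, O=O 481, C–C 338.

Let D be the C=C bond energy.
Σ(broken) = 2×338 + 12×407 + 2×D + 9×481 = 9889 + 2D
Σ(formed) = 12×778 + 12×477 = 15060
ΔH = Σ(broken) − Σ(formed) = (9889 + 2D) − (15060) = −5171 + 2D
Setting this equal to −3895 kJ gives 2D = 1276, so D = 638 kJ/mol.

D(C=C) ≈ 638 kJ/mol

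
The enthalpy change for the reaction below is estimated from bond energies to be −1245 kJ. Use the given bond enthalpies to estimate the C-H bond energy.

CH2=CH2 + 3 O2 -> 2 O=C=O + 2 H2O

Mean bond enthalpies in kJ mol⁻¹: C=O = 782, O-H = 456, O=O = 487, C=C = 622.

Let D be the C-H bond energy.
Σ(broken) = 4×D + 1×622 + 3×487 = 2083 + 4D
Σ(formed) = 4×782 + 4×456 = 4952
ΔH = Σ(broken) − Σ(formed) = (2083 + 4D) − (4952) = −2869 + 4D
Setting this equal to −1245 kJ gives 4D = 1624, so D = 406 kJ/mol.

D(C-H) ≈ 406 kJ/mol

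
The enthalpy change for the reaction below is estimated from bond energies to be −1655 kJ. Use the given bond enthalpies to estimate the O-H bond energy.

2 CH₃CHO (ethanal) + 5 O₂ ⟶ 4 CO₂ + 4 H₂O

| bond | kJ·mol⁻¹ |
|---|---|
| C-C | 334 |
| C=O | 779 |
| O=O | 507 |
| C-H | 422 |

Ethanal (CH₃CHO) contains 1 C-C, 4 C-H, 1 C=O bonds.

Let D be the O-H bond energy.
Σ(broken) = 2×334 + 8×422 + 2×779 + 5×507 = 8137
Σ(formed) = 8×779 + 8×D = 6232 + 8D
ΔH = Σ(broken) − Σ(formed) = (8137) − (6232 + 8D) = +1905 − 8D
Setting this equal to −1655 kJ gives 8D = 3560, so D = 445 kJ/mol.

D(O-H) ≈ 445 kJ/mol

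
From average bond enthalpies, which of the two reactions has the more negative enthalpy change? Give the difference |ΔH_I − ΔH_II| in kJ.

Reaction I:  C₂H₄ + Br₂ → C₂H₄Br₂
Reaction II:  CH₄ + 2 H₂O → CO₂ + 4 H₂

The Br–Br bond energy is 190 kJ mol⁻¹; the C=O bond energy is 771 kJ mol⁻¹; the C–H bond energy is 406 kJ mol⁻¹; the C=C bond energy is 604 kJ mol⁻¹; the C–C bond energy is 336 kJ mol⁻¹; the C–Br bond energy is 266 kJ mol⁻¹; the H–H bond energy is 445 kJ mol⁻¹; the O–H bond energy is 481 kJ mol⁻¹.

Reaction I:
  Bonds broken (reactants):
    Br–Br: 1 × 190 = 190
    C–H: 4 × 406 = 1624
    C=C: 1 × 604 = 604
    Σ(broken) = 2418 kJ
  Bonds formed (products):
    C–Br: 2 × 266 = 532
    C–C: 1 × 336 = 336
    C–H: 4 × 406 = 1624
    Σ(formed) = 2492 kJ
  ΔH_I = 2418 − 2492 = −74 kJ
Reaction II:
  Bonds broken (reactants):
    C–H: 4 × 406 = 1624
    O–H: 4 × 481 = 1924
    Σ(broken) = 3548 kJ
  Bonds formed (products):
    C=O: 2 × 771 = 1542
    H–H: 4 × 445 = 1780
    Σ(formed) = 3322 kJ
  ΔH_II = 3548 − 3322 = +226 kJ
ΔH_I − ΔH_II = −300 kJ, so reaction I has the more negative ΔH; |ΔH_I − ΔH_II| = 300 kJ.

Reaction I, by 300 kJ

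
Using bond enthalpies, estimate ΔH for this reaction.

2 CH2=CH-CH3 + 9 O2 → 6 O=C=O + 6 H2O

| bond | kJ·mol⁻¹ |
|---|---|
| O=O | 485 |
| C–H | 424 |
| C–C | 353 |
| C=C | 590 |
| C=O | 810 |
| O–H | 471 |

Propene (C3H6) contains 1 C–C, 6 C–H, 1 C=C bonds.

ΔH ≈ −4033 kJ

Bonds broken (reactants):
  C–C: 2 × 353 = 706
  C–H: 12 × 424 = 5088
  C=C: 2 × 590 = 1180
  O=O: 9 × 485 = 4365
  Σ(broken) = 11339 kJ
Bonds formed (products):
  C=O: 12 × 810 = 9720
  O–H: 12 × 471 = 5652
  Σ(formed) = 15372 kJ
ΔH = Σ(broken) − Σ(formed) = 11339 − 15372 = −4033 kJ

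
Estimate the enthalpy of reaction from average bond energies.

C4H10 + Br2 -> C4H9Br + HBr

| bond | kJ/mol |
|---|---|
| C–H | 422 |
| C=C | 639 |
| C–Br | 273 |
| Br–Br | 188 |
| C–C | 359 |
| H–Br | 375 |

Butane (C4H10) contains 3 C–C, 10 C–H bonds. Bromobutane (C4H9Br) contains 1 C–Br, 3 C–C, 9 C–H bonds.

ΔH ≈ −38 kJ

Bonds broken (reactants):
  Br–Br: 1 × 188 = 188
  C–C: 3 × 359 = 1077
  C–H: 10 × 422 = 4220
  Σ(broken) = 5485 kJ
Bonds formed (products):
  C–Br: 1 × 273 = 273
  C–C: 3 × 359 = 1077
  C–H: 9 × 422 = 3798
  H–Br: 1 × 375 = 375
  Σ(formed) = 5523 kJ
ΔH = Σ(broken) − Σ(formed) = 5485 − 5523 = −38 kJ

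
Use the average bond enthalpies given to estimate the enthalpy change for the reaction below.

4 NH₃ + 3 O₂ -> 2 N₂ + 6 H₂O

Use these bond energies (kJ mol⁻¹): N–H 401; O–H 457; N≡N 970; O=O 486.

ΔH ≈ −1154 kJ

Bonds broken (reactants):
  N–H: 12 × 401 = 4812
  O=O: 3 × 486 = 1458
  Σ(broken) = 6270 kJ
Bonds formed (products):
  N≡N: 2 × 970 = 1940
  O–H: 12 × 457 = 5484
  Σ(formed) = 7424 kJ
ΔH = Σ(broken) − Σ(formed) = 6270 − 7424 = −1154 kJ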